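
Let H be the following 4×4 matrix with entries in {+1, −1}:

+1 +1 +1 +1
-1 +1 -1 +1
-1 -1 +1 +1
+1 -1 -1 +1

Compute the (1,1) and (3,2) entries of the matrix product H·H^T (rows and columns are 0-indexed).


Row 1 of H: [-1, 1, -1, 1].
Row 2 of H: [-1, -1, 1, 1].
Row 3 of H: [1, -1, -1, 1].
(H·H^T)[1][1] = Σ_j H[1][j]·H[1][j] = (-1)² + (1)² + (-1)² + (1)² = 1 + 1 + 1 + 1 = 4.
(H·H^T)[3][2] = Σ_j H[3][j]·H[2][j] = (1)·(-1) + (-1)·(-1) + (-1)·(1) + (1)·(1) = -1 + 1 + -1 + 1 = 0.
So rows 3 and 2 are orthogonal; the diagonal entry equals n = 4.

(1,1) entry = 4; (3,2) entry = 0.


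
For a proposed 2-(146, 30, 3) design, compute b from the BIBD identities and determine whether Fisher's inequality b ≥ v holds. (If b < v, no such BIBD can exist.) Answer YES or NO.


r = λ(v − 1)/(k − 1) = 3·145/29 = 15.
b = vr/k = 146·15/30 = 73.
Fisher's inequality: b ≥ v ⇔ 73 ≥ 146? NO.

NO


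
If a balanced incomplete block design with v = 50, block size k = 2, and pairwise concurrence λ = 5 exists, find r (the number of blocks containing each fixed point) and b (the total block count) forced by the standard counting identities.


Any 2-(v, k, λ) BIBD satisfies two necessary conditions:
  (i)  Each point sits in r blocks, and counting incidences through any fixed point gives r(k − 1) = λ(v − 1), so r = λ(v − 1)/(k − 1).
  (ii) Total incidences bk = vr, so b = vr/k.
Step 1: r = λ(v − 1)/(k − 1) = 5·(50 − 1)/(2 − 1) = 5·49/1 = 245/1 = 245.
Step 2: b = vr/k = 50·245/2 = 12250/2 = 6125.
Check integrality: r = 245 ∈ Z ✓, b = 6125 ∈ Z ✓.
(These identities are necessary conditions: they determine r and b for any design with these parameters, but do not by themselves prove that one exists.)

r = 245, b = 6125.


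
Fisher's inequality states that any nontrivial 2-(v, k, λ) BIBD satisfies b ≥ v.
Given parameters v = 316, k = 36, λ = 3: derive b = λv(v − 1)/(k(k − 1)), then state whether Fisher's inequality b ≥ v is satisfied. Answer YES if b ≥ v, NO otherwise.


b = λv(v − 1)/(k(k − 1)) = 3·316·315/(36·35) = 298620/1260 = 237.
Compare with v = 316: b < v, so Fisher's inequality fails.

NO


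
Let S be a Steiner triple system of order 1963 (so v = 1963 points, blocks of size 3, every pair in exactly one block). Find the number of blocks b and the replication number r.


An STS(v) is a 2-(v, 3, 1) BIBD: block size k = 3, λ = 1.
Replication: r(k − 1) = λ(v − 1) ⇒ r·2 = 1963 − 1 = 1962 ⇒ r = 981.
Block count: b = v(v − 1)/6 = 1963·1962/6 = 3851406/6 = 641901.

r = 981, b = 641901.


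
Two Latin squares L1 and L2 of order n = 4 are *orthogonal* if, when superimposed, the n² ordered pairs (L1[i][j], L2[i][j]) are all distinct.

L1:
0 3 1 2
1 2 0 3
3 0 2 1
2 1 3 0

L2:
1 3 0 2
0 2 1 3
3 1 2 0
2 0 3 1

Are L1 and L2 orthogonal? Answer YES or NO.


Form the n² = 16 superimposed pairs (L1[i][j], L2[i][j]), row by row (rows and columns indexed from 0):
row 0: (0,1) (3,3) (1,0) (2,2)
row 1: (1,0) (2,2) (0,1) (3,3)
row 2: (3,3) (0,1) (2,2) (1,0)
row 3: (2,2) (1,0) (3,3) (0,1)
Orthogonality requires all 16 pairs distinct.
But the pair (1,0) repeats: cell (0,2) has L1 = 1, L2 = 0, and cell (1,0) has L1 = 1, L2 = 0.
A repeated pair means some other pair never occurs (only 4 distinct pairs out of 16), so the squares are not orthogonal.
Conclusion: NO.

NO


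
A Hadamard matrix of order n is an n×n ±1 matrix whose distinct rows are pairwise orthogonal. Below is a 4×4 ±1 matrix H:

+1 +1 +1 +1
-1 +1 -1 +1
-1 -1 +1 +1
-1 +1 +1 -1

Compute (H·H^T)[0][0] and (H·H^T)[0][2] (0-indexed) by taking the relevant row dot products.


Row 0 of H: [1, 1, 1, 1].
Row 2 of H: [-1, -1, 1, 1].
(H·H^T)[0][0] = Σ_j H[0][j]·H[0][j] = (1)² + (1)² + (1)² + (1)² = 1 + 1 + 1 + 1 = 4.
(H·H^T)[0][2] = Σ_j H[0][j]·H[2][j] = (1)·(-1) + (1)·(-1) + (1)·(1) + (1)·(1) = -1 + -1 + 1 + 1 = 0.
So rows 0 and 2 are orthogonal; the diagonal entry equals n = 4.

(0,0) entry = 4; (0,2) entry = 0.


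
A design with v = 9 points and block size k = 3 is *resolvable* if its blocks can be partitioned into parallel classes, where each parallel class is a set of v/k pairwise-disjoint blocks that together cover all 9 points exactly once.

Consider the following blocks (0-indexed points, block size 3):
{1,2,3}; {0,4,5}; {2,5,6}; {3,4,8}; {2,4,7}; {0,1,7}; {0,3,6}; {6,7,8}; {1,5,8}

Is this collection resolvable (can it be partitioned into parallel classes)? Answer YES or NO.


v = 9, block size k = 3, number of blocks = 9.
For resolvability, blocks must partition into parallel classes of size v/k = 3.
Total blocks must therefore be a multiple of 3: 9 = 3·3 + 0 ⇒ divisible ✓.
Greedy packing gives 3 candidate class(es). Each should be a full parallel class (size 3, covers all 9 points).
  Class 1 (3 blocks): {1,2,3}; {0,4,5}; {6,7,8}. Points covered: [0, 1, 2, 3, 4, 5, 6, 7, 8].
  Class 2 (3 blocks): {2,5,6}; {3,4,8}; {0,1,7}. Points covered: [0, 1, 2, 3, 4, 5, 6, 7, 8].
  Class 3 (3 blocks): {2,4,7}; {0,3,6}; {1,5,8}. Points covered: [0, 1, 2, 3, 4, 5, 6, 7, 8].
All classes full (size 3)? YES. All classes cover every point? YES.
Resolvable? YES.

YES


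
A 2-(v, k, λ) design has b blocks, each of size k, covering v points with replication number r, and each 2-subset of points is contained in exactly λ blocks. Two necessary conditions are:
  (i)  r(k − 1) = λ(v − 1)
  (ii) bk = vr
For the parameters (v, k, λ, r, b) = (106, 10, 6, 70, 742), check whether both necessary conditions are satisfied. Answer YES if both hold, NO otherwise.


Condition (i): r(k − 1) = 70·9 = 630; λ(v − 1) = 6·105 = 630. Match? YES.
Condition (ii): bk = 742·10 = 7420; vr = 106·70 = 7420. Match? YES.
Both conditions hold? YES.

YES


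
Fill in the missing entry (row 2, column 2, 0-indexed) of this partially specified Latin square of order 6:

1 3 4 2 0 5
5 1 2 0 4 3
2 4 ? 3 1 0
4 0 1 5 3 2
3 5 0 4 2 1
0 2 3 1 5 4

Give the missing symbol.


Row 2 contains symbols [0, 1, 2, 3, 4] — missing [5].
Column 2 contains symbols [0, 1, 2, 3, 4] — missing [5].
The missing symbol must appear in both missing sets; intersection = [5].
Therefore the hidden value is 5.

Missing value = 5.


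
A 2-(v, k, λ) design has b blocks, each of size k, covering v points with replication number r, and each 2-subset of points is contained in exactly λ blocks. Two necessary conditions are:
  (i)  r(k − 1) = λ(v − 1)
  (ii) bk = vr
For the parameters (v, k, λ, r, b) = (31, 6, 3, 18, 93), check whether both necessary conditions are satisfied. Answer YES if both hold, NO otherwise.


Condition (i): r(k − 1) = 18·5 = 90; λ(v − 1) = 3·30 = 90. Match? YES.
Condition (ii): bk = 93·6 = 558; vr = 31·18 = 558. Match? YES.
Both conditions hold? YES.

YES


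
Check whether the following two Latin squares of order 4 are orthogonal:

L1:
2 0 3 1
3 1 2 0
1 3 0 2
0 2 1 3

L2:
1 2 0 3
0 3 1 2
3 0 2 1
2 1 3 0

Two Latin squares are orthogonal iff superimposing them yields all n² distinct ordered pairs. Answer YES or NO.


Form the n² = 16 superimposed pairs (L1[i][j], L2[i][j]), row by row (rows and columns indexed from 0):
row 0: (2,1) (0,2) (3,0) (1,3)
row 1: (3,0) (1,3) (2,1) (0,2)
row 2: (1,3) (3,0) (0,2) (2,1)
row 3: (0,2) (2,1) (1,3) (3,0)
Orthogonality requires all 16 pairs distinct.
But the pair (3,0) repeats: cell (0,2) has L1 = 3, L2 = 0, and cell (1,0) has L1 = 3, L2 = 0.
A repeated pair means some other pair never occurs (only 4 distinct pairs out of 16), so the squares are not orthogonal.
Conclusion: NO.

NO


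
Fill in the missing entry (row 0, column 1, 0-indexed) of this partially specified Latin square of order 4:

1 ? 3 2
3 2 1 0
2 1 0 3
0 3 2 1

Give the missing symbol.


Row 0 contains symbols [1, 2, 3] — missing [0].
Column 1 contains symbols [1, 2, 3] — missing [0].
The missing symbol must appear in both missing sets; intersection = [0].
Therefore the hidden value is 0.

Missing value = 0.


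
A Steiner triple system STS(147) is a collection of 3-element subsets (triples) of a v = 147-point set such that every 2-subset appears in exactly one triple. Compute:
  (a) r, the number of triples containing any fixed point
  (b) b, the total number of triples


An STS(v) is a 2-(v, 3, 1) BIBD: block size k = 3, λ = 1.
Replication: r(k − 1) = λ(v − 1) ⇒ r·2 = 147 − 1 = 146 ⇒ r = 73.
Block count: bk = vr ⇒ b·3 = 147·73 = 10731 ⇒ b = 3577.

r = 73, b = 3577.


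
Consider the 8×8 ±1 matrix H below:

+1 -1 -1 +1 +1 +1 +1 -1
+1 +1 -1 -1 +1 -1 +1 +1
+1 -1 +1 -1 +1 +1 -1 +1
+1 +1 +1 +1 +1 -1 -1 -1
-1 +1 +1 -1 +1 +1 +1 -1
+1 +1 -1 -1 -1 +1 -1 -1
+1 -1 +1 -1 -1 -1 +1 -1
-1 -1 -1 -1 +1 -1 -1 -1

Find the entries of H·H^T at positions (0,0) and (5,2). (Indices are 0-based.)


Row 0 of H: [1, -1, -1, 1, 1, 1, 1, -1].
Row 2 of H: [1, -1, 1, -1, 1, 1, -1, 1].
Row 5 of H: [1, 1, -1, -1, -1, 1, -1, -1].
(H·H^T)[0][0] = Σ_j H[0][j]·H[0][j] = (1)² + (-1)² + (-1)² + (1)² + (1)² + (1)² + (1)² + (-1)² = 1 + 1 + 1 + 1 + 1 + 1 + 1 + 1 = 8.
(H·H^T)[5][2] = Σ_j H[5][j]·H[2][j] = (1)·(1) + (1)·(-1) + (-1)·(1) + (-1)·(-1) + (-1)·(1) + (1)·(1) + (-1)·(-1) + (-1)·(1) = 1 + -1 + -1 + 1 + -1 + 1 + 1 + -1 = 0.
So rows 5 and 2 are orthogonal; the diagonal entry equals n = 8.

(0,0) entry = 8; (5,2) entry = 0.


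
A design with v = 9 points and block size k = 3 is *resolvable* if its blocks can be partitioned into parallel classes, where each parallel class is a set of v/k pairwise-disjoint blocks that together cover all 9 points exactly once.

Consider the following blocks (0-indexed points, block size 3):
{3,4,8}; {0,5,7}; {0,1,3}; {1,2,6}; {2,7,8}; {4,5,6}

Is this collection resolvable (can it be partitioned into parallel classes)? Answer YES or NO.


v = 9, block size k = 3, number of blocks = 6.
For resolvability, blocks must partition into parallel classes of size v/k = 3.
Total blocks must therefore be a multiple of 3: 6 = 3·2 + 0 ⇒ divisible ✓.
Greedy packing gives 2 candidate class(es). Each should be a full parallel class (size 3, covers all 9 points).
  Class 1 (3 blocks): {3,4,8}; {0,5,7}; {1,2,6}. Points covered: [0, 1, 2, 3, 4, 5, 6, 7, 8].
  Class 2 (3 blocks): {0,1,3}; {2,7,8}; {4,5,6}. Points covered: [0, 1, 2, 3, 4, 5, 6, 7, 8].
All classes full (size 3)? YES. All classes cover every point? YES.
Resolvable? YES.

YES


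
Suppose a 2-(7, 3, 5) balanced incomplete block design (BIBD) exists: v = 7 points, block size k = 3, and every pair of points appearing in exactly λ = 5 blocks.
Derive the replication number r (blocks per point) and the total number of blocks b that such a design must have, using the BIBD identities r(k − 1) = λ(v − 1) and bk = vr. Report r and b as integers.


Any 2-(v, k, λ) BIBD satisfies two necessary conditions:
  (i)  Each point sits in r blocks, and counting incidences through any fixed point gives r(k − 1) = λ(v − 1), so r = λ(v − 1)/(k − 1).
  (ii) Total incidences bk = vr, so b = vr/k.
Step 1: r = λ(v − 1)/(k − 1) = 5·(7 − 1)/(3 − 1) = 5·6/2 = 30/2 = 15.
Step 2: b = vr/k = 7·15/3 = 105/3 = 35.
Check integrality: r = 15 ∈ Z ✓, b = 35 ∈ Z ✓.
(These identities are necessary conditions: they determine r and b for any design with these parameters, but do not by themselves prove that one exists.)

r = 15, b = 35.


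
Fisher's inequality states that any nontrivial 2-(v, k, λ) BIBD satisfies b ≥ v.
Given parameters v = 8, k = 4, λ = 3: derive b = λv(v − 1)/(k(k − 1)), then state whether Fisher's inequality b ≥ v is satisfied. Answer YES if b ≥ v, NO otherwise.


b = λv(v − 1)/(k(k − 1)) = 3·8·7/(4·3) = 168/12 = 14.
Compare with v = 8: b ≥ v, so Fisher's inequality holds.

YES


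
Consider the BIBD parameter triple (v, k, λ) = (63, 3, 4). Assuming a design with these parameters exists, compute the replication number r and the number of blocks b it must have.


Any 2-(v, k, λ) BIBD satisfies two necessary conditions:
  (i)  Each point sits in r blocks, and counting incidences through any fixed point gives r(k − 1) = λ(v − 1), so r = λ(v − 1)/(k − 1).
  (ii) Total incidences bk = vr, so b = vr/k.
Step 1: r = λ(v − 1)/(k − 1) = 4·(63 − 1)/(3 − 1) = 4·62/2 = 248/2 = 124.
Step 2: b = vr/k = 63·124/3 = 7812/3 = 2604.
Check integrality: r = 124 ∈ Z ✓, b = 2604 ∈ Z ✓.
(These identities are necessary conditions: they determine r and b for any design with these parameters, but do not by themselves prove that one exists.)

r = 124, b = 2604.


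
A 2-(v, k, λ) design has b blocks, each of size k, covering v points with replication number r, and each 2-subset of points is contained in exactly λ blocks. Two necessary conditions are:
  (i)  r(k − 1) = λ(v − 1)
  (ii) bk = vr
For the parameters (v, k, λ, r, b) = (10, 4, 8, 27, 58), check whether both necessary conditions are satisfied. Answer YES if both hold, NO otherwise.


Condition (i): r(k − 1) = 27·3 = 81; λ(v − 1) = 8·9 = 72. Match? NO.
Condition (ii): bk = 58·4 = 232; vr = 10·27 = 270. Match? NO.
Both conditions hold? NO.

NO


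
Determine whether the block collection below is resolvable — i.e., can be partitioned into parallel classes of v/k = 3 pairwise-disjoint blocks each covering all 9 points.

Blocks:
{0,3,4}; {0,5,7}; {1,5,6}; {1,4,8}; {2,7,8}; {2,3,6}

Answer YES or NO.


v = 9, block size k = 3, number of blocks = 6.
For resolvability, blocks must partition into parallel classes of size v/k = 3.
Total blocks must therefore be a multiple of 3: 6 = 3·2 + 0 ⇒ divisible ✓.
Greedy packing gives 2 candidate class(es). Each should be a full parallel class (size 3, covers all 9 points).
  Class 1 (3 blocks): {0,3,4}; {1,5,6}; {2,7,8}. Points covered: [0, 1, 2, 3, 4, 5, 6, 7, 8].
  Class 2 (3 blocks): {0,5,7}; {1,4,8}; {2,3,6}. Points covered: [0, 1, 2, 3, 4, 5, 6, 7, 8].
All classes full (size 3)? YES. All classes cover every point? YES.
Resolvable? YES.

YES


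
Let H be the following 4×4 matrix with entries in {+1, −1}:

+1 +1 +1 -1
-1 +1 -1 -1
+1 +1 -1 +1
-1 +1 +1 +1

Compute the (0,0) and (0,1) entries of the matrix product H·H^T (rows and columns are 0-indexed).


Row 0 of H: [1, 1, 1, -1].
Row 1 of H: [-1, 1, -1, -1].
(H·H^T)[0][0] = Σ_j H[0][j]·H[0][j] = (1)² + (1)² + (1)² + (-1)² = 1 + 1 + 1 + 1 = 4.
(H·H^T)[0][1] = Σ_j H[0][j]·H[1][j] = (1)·(-1) + (1)·(1) + (1)·(-1) + (-1)·(-1) = -1 + 1 + -1 + 1 = 0.
So rows 0 and 1 are orthogonal; the diagonal entry equals n = 4.

(0,0) entry = 4; (0,1) entry = 0.


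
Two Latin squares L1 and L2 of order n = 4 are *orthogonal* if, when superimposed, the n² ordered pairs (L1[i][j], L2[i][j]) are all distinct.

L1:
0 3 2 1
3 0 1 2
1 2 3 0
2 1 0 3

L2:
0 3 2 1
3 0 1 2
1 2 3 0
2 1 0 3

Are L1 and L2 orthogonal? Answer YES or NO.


Form the n² = 16 superimposed pairs (L1[i][j], L2[i][j]), row by row (rows and columns indexed from 0):
row 0: (0,0) (3,3) (2,2) (1,1)
row 1: (3,3) (0,0) (1,1) (2,2)
row 2: (1,1) (2,2) (3,3) (0,0)
row 3: (2,2) (1,1) (0,0) (3,3)
Orthogonality requires all 16 pairs distinct.
But the pair (3,3) repeats: cell (0,1) has L1 = 3, L2 = 3, and cell (1,0) has L1 = 3, L2 = 3.
A repeated pair means some other pair never occurs (only 4 distinct pairs out of 16), so the squares are not orthogonal.
Conclusion: NO.

NO


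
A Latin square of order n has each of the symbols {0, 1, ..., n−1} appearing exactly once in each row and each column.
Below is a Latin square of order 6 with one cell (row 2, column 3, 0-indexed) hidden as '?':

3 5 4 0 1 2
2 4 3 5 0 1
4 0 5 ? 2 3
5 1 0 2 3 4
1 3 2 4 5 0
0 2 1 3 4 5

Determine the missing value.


Row 2 contains symbols [0, 2, 3, 4, 5] — missing [1].
Column 3 contains symbols [0, 2, 3, 4, 5] — missing [1].
The missing symbol must appear in both missing sets; intersection = [1].
Therefore the hidden value is 1.

Missing value = 1.


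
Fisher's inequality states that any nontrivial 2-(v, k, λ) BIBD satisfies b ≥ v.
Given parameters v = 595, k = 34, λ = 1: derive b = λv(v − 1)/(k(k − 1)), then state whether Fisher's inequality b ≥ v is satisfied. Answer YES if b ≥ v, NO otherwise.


b = λv(v − 1)/(k(k − 1)) = 1·595·594/(34·33) = 353430/1122 = 315.
Compare with v = 595: b < v, so Fisher's inequality fails.

NO


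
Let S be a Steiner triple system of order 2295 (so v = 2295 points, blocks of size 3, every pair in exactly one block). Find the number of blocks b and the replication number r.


An STS(v) is a 2-(v, 3, 1) BIBD: block size k = 3, λ = 1.
Replication: r(k − 1) = λ(v − 1) ⇒ r·2 = 2295 − 1 = 2294 ⇒ r = 1147.
Block count: bk = vr ⇒ b·3 = 2295·1147 = 2632365 ⇒ b = 877455.
(Check via b = v(v − 1)/6 = 2295·2294/6 = 5264730/6 = 877455.)

r = 1147, b = 877455.


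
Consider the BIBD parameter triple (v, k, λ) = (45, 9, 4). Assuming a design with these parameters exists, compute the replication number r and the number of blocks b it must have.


Any 2-(v, k, λ) BIBD satisfies two necessary conditions:
  (i)  Each point sits in r blocks, and counting incidences through any fixed point gives r(k − 1) = λ(v − 1), so r = λ(v − 1)/(k − 1).
  (ii) Total incidences bk = vr, so b = vr/k.
Step 1: r = λ(v − 1)/(k − 1) = 4·(45 − 1)/(9 − 1) = 4·44/8 = 176/8 = 22.
Step 2: b = vr/k = 45·22/9 = 990/9 = 110.
Check integrality: r = 22 ∈ Z ✓, b = 110 ∈ Z ✓.
(These identities are necessary conditions: they determine r and b for any design with these parameters, but do not by themselves prove that one exists.)

r = 22, b = 110.


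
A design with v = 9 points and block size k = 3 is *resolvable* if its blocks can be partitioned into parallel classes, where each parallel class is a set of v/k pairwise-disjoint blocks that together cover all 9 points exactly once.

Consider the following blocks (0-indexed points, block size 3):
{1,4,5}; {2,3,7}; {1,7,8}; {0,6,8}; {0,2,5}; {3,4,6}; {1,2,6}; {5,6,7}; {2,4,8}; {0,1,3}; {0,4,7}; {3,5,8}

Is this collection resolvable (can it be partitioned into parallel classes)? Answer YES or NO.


v = 9, block size k = 3, number of blocks = 12.
For resolvability, blocks must partition into parallel classes of size v/k = 3.
Total blocks must therefore be a multiple of 3: 12 = 3·4 + 0 ⇒ divisible ✓.
Greedy packing gives 4 candidate class(es). Each should be a full parallel class (size 3, covers all 9 points).
  Class 1 (3 blocks): {1,4,5}; {2,3,7}; {0,6,8}. Points covered: [0, 1, 2, 3, 4, 5, 6, 7, 8].
  Class 2 (3 blocks): {1,7,8}; {0,2,5}; {3,4,6}. Points covered: [0, 1, 2, 3, 4, 5, 6, 7, 8].
  Class 3 (3 blocks): {1,2,6}; {0,4,7}; {3,5,8}. Points covered: [0, 1, 2, 3, 4, 5, 6, 7, 8].
  Class 4 (3 blocks): {5,6,7}; {2,4,8}; {0,1,3}. Points covered: [0, 1, 2, 3, 4, 5, 6, 7, 8].
All classes full (size 3)? YES. All classes cover every point? YES.
Resolvable? YES.

YES


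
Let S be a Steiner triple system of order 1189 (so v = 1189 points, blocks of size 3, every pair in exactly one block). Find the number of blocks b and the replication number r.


An STS(v) is a 2-(v, 3, 1) BIBD: block size k = 3, λ = 1.
Replication: r(k − 1) = λ(v − 1) ⇒ r·2 = 1189 − 1 = 1188 ⇒ r = 594.
Block count: bk = vr ⇒ b·3 = 1189·594 = 706266 ⇒ b = 235422.
(Check via b = v(v − 1)/6 = 1189·1188/6 = 1412532/6 = 235422.)

r = 594, b = 235422.


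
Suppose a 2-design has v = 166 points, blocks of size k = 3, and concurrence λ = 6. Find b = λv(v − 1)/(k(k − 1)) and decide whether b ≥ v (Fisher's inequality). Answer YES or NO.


r = λ(v − 1)/(k − 1) = 6·165/2 = 495.
b = vr/k = 166·495/3 = 27390.
Fisher's inequality: b ≥ v ⇔ 27390 ≥ 166? YES.

YES


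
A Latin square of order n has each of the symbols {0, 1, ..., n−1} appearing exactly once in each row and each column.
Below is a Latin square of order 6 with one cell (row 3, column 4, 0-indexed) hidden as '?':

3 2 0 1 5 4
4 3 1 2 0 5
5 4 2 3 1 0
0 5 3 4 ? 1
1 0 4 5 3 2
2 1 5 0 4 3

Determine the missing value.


Row 3 contains symbols [0, 1, 3, 4, 5] — missing [2].
Column 4 contains symbols [0, 1, 3, 4, 5] — missing [2].
The missing symbol must appear in both missing sets; intersection = [2].
Therefore the hidden value is 2.

Missing value = 2.


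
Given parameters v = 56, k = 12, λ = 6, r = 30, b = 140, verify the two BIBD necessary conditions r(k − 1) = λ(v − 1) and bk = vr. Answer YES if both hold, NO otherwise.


Condition (i): r(k − 1) = 30·11 = 330; λ(v − 1) = 6·55 = 330. Match? YES.
Condition (ii): bk = 140·12 = 1680; vr = 56·30 = 1680. Match? YES.
Both conditions hold? YES.

YES


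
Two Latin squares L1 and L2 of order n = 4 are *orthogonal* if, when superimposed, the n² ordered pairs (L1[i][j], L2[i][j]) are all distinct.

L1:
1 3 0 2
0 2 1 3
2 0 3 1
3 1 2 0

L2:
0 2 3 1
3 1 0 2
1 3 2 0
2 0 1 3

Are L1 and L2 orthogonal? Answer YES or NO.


Form the n² = 16 superimposed pairs (L1[i][j], L2[i][j]), row by row (rows and columns indexed from 0):
row 0: (1,0) (3,2) (0,3) (2,1)
row 1: (0,3) (2,1) (1,0) (3,2)
row 2: (2,1) (0,3) (3,2) (1,0)
row 3: (3,2) (1,0) (2,1) (0,3)
Orthogonality requires all 16 pairs distinct.
But the pair (0,3) repeats: cell (0,2) has L1 = 0, L2 = 3, and cell (1,0) has L1 = 0, L2 = 3.
A repeated pair means some other pair never occurs (only 4 distinct pairs out of 16), so the squares are not orthogonal.
Conclusion: NO.

NO


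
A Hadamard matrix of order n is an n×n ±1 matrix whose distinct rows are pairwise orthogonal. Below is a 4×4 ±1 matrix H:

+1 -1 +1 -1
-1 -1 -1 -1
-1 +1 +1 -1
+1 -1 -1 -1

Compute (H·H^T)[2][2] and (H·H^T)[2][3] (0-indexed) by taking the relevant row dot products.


Row 2 of H: [-1, 1, 1, -1].
Row 3 of H: [1, -1, -1, -1].
(H·H^T)[2][2] = Σ_j H[2][j]·H[2][j] = (-1)² + (1)² + (1)² + (-1)² = 1 + 1 + 1 + 1 = 4.
(H·H^T)[2][3] = Σ_j H[2][j]·H[3][j] = (-1)·(1) + (1)·(-1) + (1)·(-1) + (-1)·(-1) = -1 + -1 + -1 + 1 = -2.
Rows 2 and 3 are not orthogonal (dot product = -2 ≠ 0), so H is not a Hadamard matrix.

(2,2) entry = 4; (2,3) entry = -2.


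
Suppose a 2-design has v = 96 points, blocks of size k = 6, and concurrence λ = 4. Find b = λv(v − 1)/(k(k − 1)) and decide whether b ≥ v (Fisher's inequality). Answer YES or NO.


r = λ(v − 1)/(k − 1) = 4·95/5 = 76.
b = vr/k = 96·76/6 = 1216.
Fisher's inequality: b ≥ v ⇔ 1216 ≥ 96? YES.

YES


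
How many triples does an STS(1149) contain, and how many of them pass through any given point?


An STS(v) is a 2-(v, 3, 1) BIBD: block size k = 3, λ = 1.
Replication: r(k − 1) = λ(v − 1) ⇒ r·2 = 1149 − 1 = 1148 ⇒ r = 574.
Block count: bk = vr ⇒ b·3 = 1149·574 = 659526 ⇒ b = 219842.

r = 574, b = 219842.


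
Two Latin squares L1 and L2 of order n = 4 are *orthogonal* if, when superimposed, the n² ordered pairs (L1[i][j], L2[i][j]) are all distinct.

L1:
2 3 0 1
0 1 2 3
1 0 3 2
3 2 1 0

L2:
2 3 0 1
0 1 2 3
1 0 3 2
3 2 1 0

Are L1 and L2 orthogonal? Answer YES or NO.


Form the n² = 16 superimposed pairs (L1[i][j], L2[i][j]), row by row (rows and columns indexed from 0):
row 0: (2,2) (3,3) (0,0) (1,1)
row 1: (0,0) (1,1) (2,2) (3,3)
row 2: (1,1) (0,0) (3,3) (2,2)
row 3: (3,3) (2,2) (1,1) (0,0)
Orthogonality requires all 16 pairs distinct.
But the pair (0,0) repeats: cell (0,2) has L1 = 0, L2 = 0, and cell (1,0) has L1 = 0, L2 = 0.
A repeated pair means some other pair never occurs (only 4 distinct pairs out of 16), so the squares are not orthogonal.
Conclusion: NO.

NO


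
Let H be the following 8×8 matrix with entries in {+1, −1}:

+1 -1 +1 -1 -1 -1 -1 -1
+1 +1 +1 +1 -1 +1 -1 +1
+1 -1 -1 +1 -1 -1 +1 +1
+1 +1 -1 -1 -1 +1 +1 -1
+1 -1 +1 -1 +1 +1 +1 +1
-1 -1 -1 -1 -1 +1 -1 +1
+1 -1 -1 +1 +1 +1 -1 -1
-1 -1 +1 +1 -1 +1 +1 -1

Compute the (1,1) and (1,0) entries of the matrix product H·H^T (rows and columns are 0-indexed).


Row 0 of H: [1, -1, 1, -1, -1, -1, -1, -1].
Row 1 of H: [1, 1, 1, 1, -1, 1, -1, 1].
(H·H^T)[1][1] = Σ_j H[1][j]·H[1][j] = (1)² + (1)² + (1)² + (1)² + (-1)² + (1)² + (-1)² + (1)² = 1 + 1 + 1 + 1 + 1 + 1 + 1 + 1 = 8.
(H·H^T)[1][0] = Σ_j H[1][j]·H[0][j] = (1)·(1) + (1)·(-1) + (1)·(1) + (1)·(-1) + (-1)·(-1) + (1)·(-1) + (-1)·(-1) + (1)·(-1) = 1 + -1 + 1 + -1 + 1 + -1 + 1 + -1 = 0.
So rows 1 and 0 are orthogonal; the diagonal entry equals n = 8.

(1,1) entry = 8; (1,0) entry = 0.


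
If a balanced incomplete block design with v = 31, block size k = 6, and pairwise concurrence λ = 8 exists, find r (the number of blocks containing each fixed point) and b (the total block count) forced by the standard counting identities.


Any 2-(v, k, λ) BIBD satisfies two necessary conditions:
  (i)  Each point sits in r blocks, and counting incidences through any fixed point gives r(k − 1) = λ(v − 1), so r = λ(v − 1)/(k − 1).
  (ii) Total incidences bk = vr, so b = vr/k.
Step 1: r = λ(v − 1)/(k − 1) = 8·(31 − 1)/(6 − 1) = 8·30/5 = 240/5 = 48.
Step 2: b = vr/k = 31·48/6 = 1488/6 = 248.
Check integrality: r = 48 ∈ Z ✓, b = 248 ∈ Z ✓.
(These identities are necessary conditions: they determine r and b for any design with these parameters, but do not by themselves prove that one exists.)

r = 48, b = 248.


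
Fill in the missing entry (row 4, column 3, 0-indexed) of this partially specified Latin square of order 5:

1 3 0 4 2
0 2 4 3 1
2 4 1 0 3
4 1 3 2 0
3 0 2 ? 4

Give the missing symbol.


Row 4 contains symbols [0, 2, 3, 4] — missing [1].
Column 3 contains symbols [0, 2, 3, 4] — missing [1].
The missing symbol must appear in both missing sets; intersection = [1].
Therefore the hidden value is 1.

Missing value = 1.


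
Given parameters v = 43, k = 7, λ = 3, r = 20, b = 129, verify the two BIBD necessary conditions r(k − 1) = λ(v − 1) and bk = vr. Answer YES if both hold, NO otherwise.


Condition (i): r(k − 1) = 20·6 = 120; λ(v − 1) = 3·42 = 126. Match? NO.
Condition (ii): bk = 129·7 = 903; vr = 43·20 = 860. Match? NO.
Both conditions hold? NO.

NO


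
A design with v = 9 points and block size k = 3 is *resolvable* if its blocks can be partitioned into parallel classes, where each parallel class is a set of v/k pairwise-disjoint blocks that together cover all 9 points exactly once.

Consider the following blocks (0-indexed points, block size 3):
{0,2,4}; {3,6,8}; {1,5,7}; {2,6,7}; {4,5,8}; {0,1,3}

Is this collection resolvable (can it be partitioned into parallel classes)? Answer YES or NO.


v = 9, block size k = 3, number of blocks = 6.
For resolvability, blocks must partition into parallel classes of size v/k = 3.
Total blocks must therefore be a multiple of 3: 6 = 3·2 + 0 ⇒ divisible ✓.
Greedy packing gives 2 candidate class(es). Each should be a full parallel class (size 3, covers all 9 points).
  Class 1 (3 blocks): {0,2,4}; {3,6,8}; {1,5,7}. Points covered: [0, 1, 2, 3, 4, 5, 6, 7, 8].
  Class 2 (3 blocks): {2,6,7}; {4,5,8}; {0,1,3}. Points covered: [0, 1, 2, 3, 4, 5, 6, 7, 8].
All classes full (size 3)? YES. All classes cover every point? YES.
Resolvable? YES.

YES


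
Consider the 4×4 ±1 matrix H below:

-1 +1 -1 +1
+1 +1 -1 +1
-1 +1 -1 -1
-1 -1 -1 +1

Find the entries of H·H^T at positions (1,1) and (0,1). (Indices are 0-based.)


Row 0 of H: [-1, 1, -1, 1].
Row 1 of H: [1, 1, -1, 1].
(H·H^T)[1][1] = Σ_j H[1][j]·H[1][j] = (1)² + (1)² + (-1)² + (1)² = 1 + 1 + 1 + 1 = 4.
(H·H^T)[0][1] = Σ_j H[0][j]·H[1][j] = (-1)·(1) + (1)·(1) + (-1)·(-1) + (1)·(1) = -1 + 1 + 1 + 1 = 2.
Rows 0 and 1 are not orthogonal (dot product = 2 ≠ 0), so H is not a Hadamard matrix.

(1,1) entry = 4; (0,1) entry = 2.


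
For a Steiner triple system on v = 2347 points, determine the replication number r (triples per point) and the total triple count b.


An STS(v) is a 2-(v, 3, 1) BIBD: block size k = 3, λ = 1.
Replication: r(k − 1) = λ(v − 1) ⇒ r·2 = 2347 − 1 = 2346 ⇒ r = 1173.
Block count: b = v(v − 1)/6 = 2347·2346/6 = 5506062/6 = 917677.

r = 1173, b = 917677.


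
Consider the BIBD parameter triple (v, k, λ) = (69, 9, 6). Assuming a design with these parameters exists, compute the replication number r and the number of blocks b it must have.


Any 2-(v, k, λ) BIBD satisfies two necessary conditions:
  (i)  Each point sits in r blocks, and counting incidences through any fixed point gives r(k − 1) = λ(v − 1), so r = λ(v − 1)/(k − 1).
  (ii) Total incidences bk = vr, so b = vr/k.
Step 1: r = λ(v − 1)/(k − 1) = 6·(69 − 1)/(9 − 1) = 6·68/8 = 408/8 = 51.
Step 2: b = vr/k = 69·51/9 = 3519/9 = 391.
Check integrality: r = 51 ∈ Z ✓, b = 391 ∈ Z ✓.
(These identities are necessary conditions: they determine r and b for any design with these parameters, but do not by themselves prove that one exists.)

r = 51, b = 391.


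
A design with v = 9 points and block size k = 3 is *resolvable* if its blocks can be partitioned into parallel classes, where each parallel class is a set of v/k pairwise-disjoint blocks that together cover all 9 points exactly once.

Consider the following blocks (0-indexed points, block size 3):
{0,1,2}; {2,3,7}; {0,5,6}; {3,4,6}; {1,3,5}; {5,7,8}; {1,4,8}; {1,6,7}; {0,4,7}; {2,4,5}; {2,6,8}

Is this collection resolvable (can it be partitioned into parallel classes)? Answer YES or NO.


v = 9, block size k = 3, number of blocks = 11.
For resolvability, blocks must partition into parallel classes of size v/k = 3.
Total blocks must therefore be a multiple of 3: 11 = 3·3 + 2 ⇒ not divisible ✗.
Resolvable? NO.

NO


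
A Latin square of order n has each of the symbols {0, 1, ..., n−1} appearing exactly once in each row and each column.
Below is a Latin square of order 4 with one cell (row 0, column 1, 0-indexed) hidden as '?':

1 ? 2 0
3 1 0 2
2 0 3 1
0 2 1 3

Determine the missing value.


Row 0 contains symbols [0, 1, 2] — missing [3].
Column 1 contains symbols [0, 1, 2] — missing [3].
The missing symbol must appear in both missing sets; intersection = [3].
Therefore the hidden value is 3.

Missing value = 3.


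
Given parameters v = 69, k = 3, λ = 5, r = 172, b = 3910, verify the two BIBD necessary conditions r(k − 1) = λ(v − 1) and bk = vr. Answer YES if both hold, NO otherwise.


Condition (i): r(k − 1) = 172·2 = 344; λ(v − 1) = 5·68 = 340. Match? NO.
Condition (ii): bk = 3910·3 = 11730; vr = 69·172 = 11868. Match? NO.
Both conditions hold? NO.

NO


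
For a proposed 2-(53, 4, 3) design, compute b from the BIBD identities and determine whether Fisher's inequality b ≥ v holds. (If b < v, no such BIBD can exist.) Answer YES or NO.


r = λ(v − 1)/(k − 1) = 3·52/3 = 52.
b = vr/k = 53·52/4 = 689.
Fisher's inequality: b ≥ v ⇔ 689 ≥ 53? YES.

YES


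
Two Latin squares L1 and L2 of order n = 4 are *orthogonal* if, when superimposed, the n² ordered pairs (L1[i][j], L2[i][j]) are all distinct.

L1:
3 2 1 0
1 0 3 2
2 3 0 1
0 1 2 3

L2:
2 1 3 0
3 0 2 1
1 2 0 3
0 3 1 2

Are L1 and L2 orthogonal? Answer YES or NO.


Form the n² = 16 superimposed pairs (L1[i][j], L2[i][j]), row by row (rows and columns indexed from 0):
row 0: (3,2) (2,1) (1,3) (0,0)
row 1: (1,3) (0,0) (3,2) (2,1)
row 2: (2,1) (3,2) (0,0) (1,3)
row 3: (0,0) (1,3) (2,1) (3,2)
Orthogonality requires all 16 pairs distinct.
But the pair (1,3) repeats: cell (0,2) has L1 = 1, L2 = 3, and cell (1,0) has L1 = 1, L2 = 3.
A repeated pair means some other pair never occurs (only 4 distinct pairs out of 16), so the squares are not orthogonal.
Conclusion: NO.

NO


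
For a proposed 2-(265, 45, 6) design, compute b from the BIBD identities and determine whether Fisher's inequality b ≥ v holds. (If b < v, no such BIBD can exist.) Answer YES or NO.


r = λ(v − 1)/(k − 1) = 6·264/44 = 36.
b = vr/k = 265·36/45 = 212.
Fisher's inequality: b ≥ v ⇔ 212 ≥ 265? NO.

NO


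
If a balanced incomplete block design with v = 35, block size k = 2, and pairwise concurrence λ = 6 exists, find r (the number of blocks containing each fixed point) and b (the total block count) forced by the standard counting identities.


Any 2-(v, k, λ) BIBD satisfies two necessary conditions:
  (i)  Each point sits in r blocks, and counting incidences through any fixed point gives r(k − 1) = λ(v − 1), so r = λ(v − 1)/(k − 1).
  (ii) Total incidences bk = vr, so b = vr/k.
Step 1: r = λ(v − 1)/(k − 1) = 6·(35 − 1)/(2 − 1) = 6·34/1 = 204/1 = 204.
Step 2: b = vr/k = 35·204/2 = 7140/2 = 3570.
Check integrality: r = 204 ∈ Z ✓, b = 3570 ∈ Z ✓.
(These identities are necessary conditions: they determine r and b for any design with these parameters, but do not by themselves prove that one exists.)

r = 204, b = 3570.


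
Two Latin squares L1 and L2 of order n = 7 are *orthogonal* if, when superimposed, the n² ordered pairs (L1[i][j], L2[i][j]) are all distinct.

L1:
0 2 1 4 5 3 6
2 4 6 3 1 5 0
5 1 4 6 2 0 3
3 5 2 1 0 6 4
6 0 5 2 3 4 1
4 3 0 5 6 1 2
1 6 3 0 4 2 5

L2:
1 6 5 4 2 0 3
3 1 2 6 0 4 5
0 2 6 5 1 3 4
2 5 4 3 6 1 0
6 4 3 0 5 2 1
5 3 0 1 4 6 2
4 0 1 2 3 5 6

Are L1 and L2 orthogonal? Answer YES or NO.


Form the n² = 49 superimposed pairs (L1[i][j], L2[i][j]), row by row (rows and columns indexed from 0):
row 0: (0,1) (2,6) (1,5) (4,4) (5,2) (3,0) (6,3)
row 1: (2,3) (4,1) (6,2) (3,6) (1,0) (5,4) (0,5)
row 2: (5,0) (1,2) (4,6) (6,5) (2,1) (0,3) (3,4)
row 3: (3,2) (5,5) (2,4) (1,3) (0,6) (6,1) (4,0)
row 4: (6,6) (0,4) (5,3) (2,0) (3,5) (4,2) (1,1)
row 5: (4,5) (3,3) (0,0) (5,1) (6,4) (1,6) (2,2)
row 6: (1,4) (6,0) (3,1) (0,2) (4,3) (2,5) (5,6)
Orthogonality requires all 49 pairs distinct.
Check by first coordinate: for each symbol s of L1, list the L2 entries in the n cells where L1 = s; they must all differ.
  L1 = 0: L2 entries (in reading order) 1, 5, 3, 6, 4, 0, 2 — all 7 distinct ✓
  L1 = 1: L2 entries (in reading order) 5, 0, 2, 3, 1, 6, 4 — all 7 distinct ✓
  L1 = 2: L2 entries (in reading order) 6, 3, 1, 4, 0, 2, 5 — all 7 distinct ✓
  L1 = 3: L2 entries (in reading order) 0, 6, 4, 2, 5, 3, 1 — all 7 distinct ✓
  L1 = 4: L2 entries (in reading order) 4, 1, 6, 0, 2, 5, 3 — all 7 distinct ✓
  L1 = 5: L2 entries (in reading order) 2, 4, 0, 5, 3, 1, 6 — all 7 distinct ✓
  L1 = 6: L2 entries (in reading order) 3, 2, 5, 1, 6, 4, 0 — all 7 distinct ✓
Every symbol of L1 meets every symbol of L2 exactly once, so all 49 pairs are distinct (49 of 49).
Conclusion: YES.

YES


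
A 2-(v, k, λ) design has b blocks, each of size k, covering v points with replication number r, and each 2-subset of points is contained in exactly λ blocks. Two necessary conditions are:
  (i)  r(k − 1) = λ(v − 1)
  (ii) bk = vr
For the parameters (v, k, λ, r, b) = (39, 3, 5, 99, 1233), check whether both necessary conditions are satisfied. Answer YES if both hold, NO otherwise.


Condition (i): r(k − 1) = 99·2 = 198; λ(v − 1) = 5·38 = 190. Match? NO.
Condition (ii): bk = 1233·3 = 3699; vr = 39·99 = 3861. Match? NO.
Both conditions hold? NO.

NO


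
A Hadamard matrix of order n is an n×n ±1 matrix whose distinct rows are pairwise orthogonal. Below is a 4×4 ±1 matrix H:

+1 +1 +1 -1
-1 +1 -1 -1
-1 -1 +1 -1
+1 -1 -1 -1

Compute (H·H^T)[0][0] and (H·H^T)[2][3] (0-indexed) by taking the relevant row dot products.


Row 0 of H: [1, 1, 1, -1].
Row 2 of H: [-1, -1, 1, -1].
Row 3 of H: [1, -1, -1, -1].
(H·H^T)[0][0] = Σ_j H[0][j]·H[0][j] = (1)² + (1)² + (1)² + (-1)² = 1 + 1 + 1 + 1 = 4.
(H·H^T)[2][3] = Σ_j H[2][j]·H[3][j] = (-1)·(1) + (-1)·(-1) + (1)·(-1) + (-1)·(-1) = -1 + 1 + -1 + 1 = 0.
So rows 2 and 3 are orthogonal; the diagonal entry equals n = 4.

(0,0) entry = 4; (2,3) entry = 0.


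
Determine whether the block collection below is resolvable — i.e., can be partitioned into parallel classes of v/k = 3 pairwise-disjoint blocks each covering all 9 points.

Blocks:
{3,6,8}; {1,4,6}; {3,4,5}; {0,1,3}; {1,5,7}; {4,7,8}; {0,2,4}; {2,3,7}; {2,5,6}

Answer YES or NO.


v = 9, block size k = 3, number of blocks = 9.
For resolvability, blocks must partition into parallel classes of size v/k = 3.
Total blocks must therefore be a multiple of 3: 9 = 3·3 + 0 ⇒ divisible ✓.
Consider block {1,4,6}. The only other block(s) in the collection disjoint from it are {2,3,7} — just 1 block(s). Any parallel class containing {1,4,6} would need 2 other blocks each disjoint from it, so no parallel class of size 3 can contain {1,4,6}.
Since every block must belong to some parallel class in a resolution, the collection cannot be partitioned into parallel classes.
Resolvable? NO.

NO


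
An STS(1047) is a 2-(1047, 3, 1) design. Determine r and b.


An STS(v) is a 2-(v, 3, 1) BIBD: block size k = 3, λ = 1.
Replication: r(k − 1) = λ(v − 1) ⇒ r·2 = 1047 − 1 = 1046 ⇒ r = 523.
Block count: b = v(v − 1)/6 = 1047·1046/6 = 1095162/6 = 182527.
(Check via bk = vr: 182527·3 = 547581 = 1047·523 = 547581 ✓.)

r = 523, b = 182527.


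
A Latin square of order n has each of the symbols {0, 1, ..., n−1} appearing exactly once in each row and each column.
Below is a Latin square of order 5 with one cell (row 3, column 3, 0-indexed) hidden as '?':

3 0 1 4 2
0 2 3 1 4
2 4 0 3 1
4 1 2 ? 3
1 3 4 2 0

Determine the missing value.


Row 3 contains symbols [1, 2, 3, 4] — missing [0].
Column 3 contains symbols [1, 2, 3, 4] — missing [0].
The missing symbol must appear in both missing sets; intersection = [0].
Therefore the hidden value is 0.

Missing value = 0.


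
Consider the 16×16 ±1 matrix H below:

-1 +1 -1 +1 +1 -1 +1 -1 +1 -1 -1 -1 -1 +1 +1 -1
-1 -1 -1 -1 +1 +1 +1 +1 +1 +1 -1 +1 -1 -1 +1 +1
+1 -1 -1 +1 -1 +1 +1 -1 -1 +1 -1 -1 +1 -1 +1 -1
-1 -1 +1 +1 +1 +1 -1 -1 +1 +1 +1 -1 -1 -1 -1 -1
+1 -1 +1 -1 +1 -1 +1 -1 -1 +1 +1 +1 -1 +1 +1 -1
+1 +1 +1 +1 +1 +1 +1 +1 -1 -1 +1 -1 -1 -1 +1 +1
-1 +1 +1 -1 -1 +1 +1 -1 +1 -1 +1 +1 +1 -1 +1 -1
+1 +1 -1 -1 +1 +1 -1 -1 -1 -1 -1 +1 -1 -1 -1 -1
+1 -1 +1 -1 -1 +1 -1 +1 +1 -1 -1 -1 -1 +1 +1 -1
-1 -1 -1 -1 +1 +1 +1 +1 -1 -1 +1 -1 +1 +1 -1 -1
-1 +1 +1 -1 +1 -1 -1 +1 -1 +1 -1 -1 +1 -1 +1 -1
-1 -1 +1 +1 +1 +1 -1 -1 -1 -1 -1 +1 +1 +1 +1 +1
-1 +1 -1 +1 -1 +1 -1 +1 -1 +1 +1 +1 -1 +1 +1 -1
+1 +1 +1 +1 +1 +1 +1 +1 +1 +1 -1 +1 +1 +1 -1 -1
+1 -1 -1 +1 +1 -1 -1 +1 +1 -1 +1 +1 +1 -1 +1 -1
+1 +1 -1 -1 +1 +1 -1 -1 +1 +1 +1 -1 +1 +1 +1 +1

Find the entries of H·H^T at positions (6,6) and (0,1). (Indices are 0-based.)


Row 0 of H: [-1, 1, -1, 1, 1, -1, 1, -1, 1, -1, -1, -1, -1, 1, 1, -1].
Row 1 of H: [-1, -1, -1, -1, 1, 1, 1, 1, 1, 1, -1, 1, -1, -1, 1, 1].
Row 6 of H: [-1, 1, 1, -1, -1, 1, 1, -1, 1, -1, 1, 1, 1, -1, 1, -1].
(H·H^T)[6][6] = Σ_j H[6][j]·H[6][j] = (-1)² + (1)² + (1)² + (-1)² + (-1)² + (1)² + (1)² + (-1)² + (1)² + (-1)² + (1)² + (1)² + (1)² + (-1)² + (1)² + (-1)² = 1 + 1 + 1 + 1 + 1 + 1 + 1 + 1 + 1 + 1 + 1 + 1 + 1 + 1 + 1 + 1 = 16.
(H·H^T)[0][1] = Σ_j H[0][j]·H[1][j] = (-1)·(-1) + (1)·(-1) + (-1)·(-1) + (1)·(-1) + (1)·(1) + (-1)·(1) + (1)·(1) + (-1)·(1) + (1)·(1) + (-1)·(1) + (-1)·(-1) + (-1)·(1) + (-1)·(-1) + (1)·(-1) + (1)·(1) + (-1)·(1) = 1 + -1 + 1 + -1 + 1 + -1 + 1 + -1 + 1 + -1 + 1 + -1 + 1 + -1 + 1 + -1 = 0.
So rows 0 and 1 are orthogonal; the diagonal entry equals n = 16.

(6,6) entry = 16; (0,1) entry = 0.


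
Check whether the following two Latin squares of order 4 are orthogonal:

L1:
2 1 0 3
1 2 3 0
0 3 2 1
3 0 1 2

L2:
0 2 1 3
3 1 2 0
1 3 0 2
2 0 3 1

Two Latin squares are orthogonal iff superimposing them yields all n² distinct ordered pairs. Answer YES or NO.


Form the n² = 16 superimposed pairs (L1[i][j], L2[i][j]), row by row (rows and columns indexed from 0):
row 0: (2,0) (1,2) (0,1) (3,3)
row 1: (1,3) (2,1) (3,2) (0,0)
row 2: (0,1) (3,3) (2,0) (1,2)
row 3: (3,2) (0,0) (1,3) (2,1)
Orthogonality requires all 16 pairs distinct.
But the pair (0,1) repeats: cell (0,2) has L1 = 0, L2 = 1, and cell (2,0) has L1 = 0, L2 = 1.
A repeated pair means some other pair never occurs (only 8 distinct pairs out of 16), so the squares are not orthogonal.
Conclusion: NO.

NO


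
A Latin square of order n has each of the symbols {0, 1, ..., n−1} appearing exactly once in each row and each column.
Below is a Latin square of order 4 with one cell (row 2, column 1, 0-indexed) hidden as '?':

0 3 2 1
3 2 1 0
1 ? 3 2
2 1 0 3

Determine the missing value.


Row 2 contains symbols [1, 2, 3] — missing [0].
Column 1 contains symbols [1, 2, 3] — missing [0].
The missing symbol must appear in both missing sets; intersection = [0].
Therefore the hidden value is 0.

Missing value = 0.
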